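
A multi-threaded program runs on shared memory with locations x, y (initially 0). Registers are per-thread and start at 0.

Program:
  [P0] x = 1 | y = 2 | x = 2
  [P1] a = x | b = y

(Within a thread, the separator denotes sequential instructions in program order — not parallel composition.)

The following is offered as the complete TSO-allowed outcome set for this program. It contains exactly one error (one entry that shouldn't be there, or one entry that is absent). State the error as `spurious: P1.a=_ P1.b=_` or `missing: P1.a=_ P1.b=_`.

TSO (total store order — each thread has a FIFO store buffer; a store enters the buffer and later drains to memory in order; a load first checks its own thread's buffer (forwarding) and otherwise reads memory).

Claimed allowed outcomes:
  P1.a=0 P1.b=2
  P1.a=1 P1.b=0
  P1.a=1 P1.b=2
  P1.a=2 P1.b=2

missing: P1.a=0 P1.b=0

outcome vector order: (P1.a,P1.b)
under TSO → 00, 02, 10, 12, 22
TSO∖claimed = {00}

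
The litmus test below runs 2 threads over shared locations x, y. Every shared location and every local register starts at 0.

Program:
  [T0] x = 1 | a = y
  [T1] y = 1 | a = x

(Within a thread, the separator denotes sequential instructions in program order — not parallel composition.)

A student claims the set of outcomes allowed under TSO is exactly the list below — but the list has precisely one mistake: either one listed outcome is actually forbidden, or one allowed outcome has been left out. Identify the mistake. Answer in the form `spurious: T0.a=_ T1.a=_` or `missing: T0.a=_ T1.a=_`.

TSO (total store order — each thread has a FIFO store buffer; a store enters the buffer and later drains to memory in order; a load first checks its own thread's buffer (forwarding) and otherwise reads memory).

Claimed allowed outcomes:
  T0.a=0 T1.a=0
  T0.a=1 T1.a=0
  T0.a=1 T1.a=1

missing: T0.a=0 T1.a=1

outcome vector order: (T0.a,T1.a)
[TSO] allowed = {0/0; 0/1; 1/0; 1/1}
TSO∖claimed = {0/1}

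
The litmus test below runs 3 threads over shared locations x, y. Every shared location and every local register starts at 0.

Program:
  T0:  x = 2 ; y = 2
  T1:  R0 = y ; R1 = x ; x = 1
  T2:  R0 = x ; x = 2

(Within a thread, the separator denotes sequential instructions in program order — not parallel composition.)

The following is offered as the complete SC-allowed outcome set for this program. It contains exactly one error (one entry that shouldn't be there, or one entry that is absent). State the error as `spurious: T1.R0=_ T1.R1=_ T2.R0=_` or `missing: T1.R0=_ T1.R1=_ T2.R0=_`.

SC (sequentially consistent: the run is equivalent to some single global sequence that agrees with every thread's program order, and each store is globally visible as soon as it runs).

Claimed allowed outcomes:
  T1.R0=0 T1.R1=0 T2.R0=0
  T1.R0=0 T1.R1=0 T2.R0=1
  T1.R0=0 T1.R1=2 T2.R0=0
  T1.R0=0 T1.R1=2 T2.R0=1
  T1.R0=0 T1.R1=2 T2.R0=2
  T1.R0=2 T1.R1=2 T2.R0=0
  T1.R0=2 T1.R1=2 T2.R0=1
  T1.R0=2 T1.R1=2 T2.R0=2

outcome vector order: (T1.R0,T1.R1,T2.R0)
[SC] allowed = {(0,0,0) (0,0,1) (0,0,2) (0,2,0) (0,2,1) (0,2,2) (2,2,0) (2,2,1) (2,2,2)}
SC∖claimed = {(0,0,2)}

missing: T1.R0=0 T1.R1=0 T2.R0=2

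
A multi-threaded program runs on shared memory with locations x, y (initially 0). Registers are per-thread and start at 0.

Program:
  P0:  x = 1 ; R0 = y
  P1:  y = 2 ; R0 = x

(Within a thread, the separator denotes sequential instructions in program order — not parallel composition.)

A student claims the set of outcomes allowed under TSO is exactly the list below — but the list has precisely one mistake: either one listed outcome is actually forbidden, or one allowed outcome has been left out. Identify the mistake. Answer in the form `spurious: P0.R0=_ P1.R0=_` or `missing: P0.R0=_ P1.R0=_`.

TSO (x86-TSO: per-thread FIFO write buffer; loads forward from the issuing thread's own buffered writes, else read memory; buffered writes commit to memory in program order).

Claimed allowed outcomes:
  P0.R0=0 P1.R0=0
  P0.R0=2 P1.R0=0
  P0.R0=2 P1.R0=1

missing: P0.R0=0 P1.R0=1

outcome vector order: (P0.R0,P1.R0)
[TSO] allowed = {(0,0); (0,1); (2,0); (2,1)}
TSO∖claimed = {(0,1)}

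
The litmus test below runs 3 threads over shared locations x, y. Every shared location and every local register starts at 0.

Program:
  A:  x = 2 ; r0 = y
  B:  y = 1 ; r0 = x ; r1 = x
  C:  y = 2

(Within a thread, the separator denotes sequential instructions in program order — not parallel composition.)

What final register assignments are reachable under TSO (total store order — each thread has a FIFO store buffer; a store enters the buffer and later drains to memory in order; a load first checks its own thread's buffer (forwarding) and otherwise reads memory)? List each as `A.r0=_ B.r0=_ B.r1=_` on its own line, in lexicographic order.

A.r0=0 B.r0=0 B.r1=0
A.r0=0 B.r0=0 B.r1=2
A.r0=0 B.r0=2 B.r1=2
A.r0=1 B.r0=0 B.r1=0
A.r0=1 B.r0=0 B.r1=2
A.r0=1 B.r0=2 B.r1=2
A.r0=2 B.r0=0 B.r1=0
A.r0=2 B.r0=0 B.r1=2
A.r0=2 B.r0=2 B.r1=2

outcome vector order: (A.r0,B.r0,B.r1)
|TSO outcomes| = 9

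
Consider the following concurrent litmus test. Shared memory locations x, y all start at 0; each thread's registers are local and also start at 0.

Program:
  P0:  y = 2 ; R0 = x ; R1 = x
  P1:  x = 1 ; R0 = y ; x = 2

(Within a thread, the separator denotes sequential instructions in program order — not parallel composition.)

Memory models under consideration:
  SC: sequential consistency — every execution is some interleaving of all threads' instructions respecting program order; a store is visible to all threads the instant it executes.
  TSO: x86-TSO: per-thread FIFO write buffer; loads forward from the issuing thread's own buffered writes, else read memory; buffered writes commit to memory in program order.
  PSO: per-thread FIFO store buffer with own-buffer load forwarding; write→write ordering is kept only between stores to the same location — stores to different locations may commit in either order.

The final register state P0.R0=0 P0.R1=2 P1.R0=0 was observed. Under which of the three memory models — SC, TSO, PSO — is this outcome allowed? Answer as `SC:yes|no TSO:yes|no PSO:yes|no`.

outcome vector order: (P0.R0,P0.R1,P1.R0)
[SC] allowed = {(0,0,2), (0,1,2), (0,2,2), (1,1,0), (1,1,2), (1,2,0), (1,2,2), (2,2,0), (2,2,2)}
[TSO] allowed = {(0,0,0), (0,0,2), (0,1,0), (0,1,2), (0,2,0), (0,2,2), (1,1,0), (1,1,2), (1,2,0), (1,2,2), (2,2,0), (2,2,2)}
[PSO] allowed = {(0,0,0), (0,0,2), (0,1,0), (0,1,2), (0,2,0), (0,2,2), (1,1,0), (1,1,2), (1,2,0), (1,2,2), (2,2,0), (2,2,2)}
target (0,2,0) ∈ {TSO,PSO}

SC:no TSO:yes PSO:yes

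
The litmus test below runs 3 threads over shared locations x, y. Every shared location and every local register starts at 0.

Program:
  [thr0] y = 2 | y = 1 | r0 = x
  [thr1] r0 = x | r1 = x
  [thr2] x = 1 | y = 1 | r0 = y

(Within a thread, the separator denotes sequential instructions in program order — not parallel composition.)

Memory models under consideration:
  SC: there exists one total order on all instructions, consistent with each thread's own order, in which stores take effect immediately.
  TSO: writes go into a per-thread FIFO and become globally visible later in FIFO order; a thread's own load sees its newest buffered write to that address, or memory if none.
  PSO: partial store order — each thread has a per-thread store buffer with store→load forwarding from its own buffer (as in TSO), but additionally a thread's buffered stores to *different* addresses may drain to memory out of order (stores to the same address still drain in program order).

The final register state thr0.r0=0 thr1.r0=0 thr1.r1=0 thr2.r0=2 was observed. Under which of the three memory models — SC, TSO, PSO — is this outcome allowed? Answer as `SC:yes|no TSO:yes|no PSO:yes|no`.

outcome vector order: (thr0.r0,thr1.r0,thr1.r1,thr2.r0)
SC (9): <0 0 0 1>; <0 0 1 1>; <0 1 1 1>; <1 0 0 1>; <1 0 0 2>; <1 0 1 1>; <1 0 1 2>; <1 1 1 1>; <1 1 1 2>
TSO (12): <0 0 0 1>; <0 0 0 2>; <0 0 1 1>; <0 0 1 2>; <0 1 1 1>; <0 1 1 2>; <1 0 0 1>; <1 0 0 2>; <1 0 1 1>; <1 0 1 2>; <1 1 1 1>; <1 1 1 2>
PSO (12): <0 0 0 1>; <0 0 0 2>; <0 0 1 1>; <0 0 1 2>; <0 1 1 1>; <0 1 1 2>; <1 0 0 1>; <1 0 0 2>; <1 0 1 1>; <1 0 1 2>; <1 1 1 1>; <1 1 1 2>
target <0 0 0 2> ∈ {TSO,PSO}

SC:no TSO:yes PSO:yes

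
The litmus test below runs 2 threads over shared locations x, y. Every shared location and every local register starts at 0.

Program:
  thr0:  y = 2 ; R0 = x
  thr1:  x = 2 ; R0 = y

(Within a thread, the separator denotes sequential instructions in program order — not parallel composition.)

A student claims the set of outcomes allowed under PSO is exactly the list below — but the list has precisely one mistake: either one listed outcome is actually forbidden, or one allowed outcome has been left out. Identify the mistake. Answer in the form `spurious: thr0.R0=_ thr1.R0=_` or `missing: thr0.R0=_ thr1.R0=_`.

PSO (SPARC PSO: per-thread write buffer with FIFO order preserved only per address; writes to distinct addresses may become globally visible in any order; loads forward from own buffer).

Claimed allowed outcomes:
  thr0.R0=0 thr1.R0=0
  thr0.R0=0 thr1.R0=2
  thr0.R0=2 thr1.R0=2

outcome vector order: (thr0.R0,thr1.R0)
[PSO] allowed = {0/0 0/2 2/0 2/2}
PSO∖claimed = {2/0}

missing: thr0.R0=2 thr1.R0=0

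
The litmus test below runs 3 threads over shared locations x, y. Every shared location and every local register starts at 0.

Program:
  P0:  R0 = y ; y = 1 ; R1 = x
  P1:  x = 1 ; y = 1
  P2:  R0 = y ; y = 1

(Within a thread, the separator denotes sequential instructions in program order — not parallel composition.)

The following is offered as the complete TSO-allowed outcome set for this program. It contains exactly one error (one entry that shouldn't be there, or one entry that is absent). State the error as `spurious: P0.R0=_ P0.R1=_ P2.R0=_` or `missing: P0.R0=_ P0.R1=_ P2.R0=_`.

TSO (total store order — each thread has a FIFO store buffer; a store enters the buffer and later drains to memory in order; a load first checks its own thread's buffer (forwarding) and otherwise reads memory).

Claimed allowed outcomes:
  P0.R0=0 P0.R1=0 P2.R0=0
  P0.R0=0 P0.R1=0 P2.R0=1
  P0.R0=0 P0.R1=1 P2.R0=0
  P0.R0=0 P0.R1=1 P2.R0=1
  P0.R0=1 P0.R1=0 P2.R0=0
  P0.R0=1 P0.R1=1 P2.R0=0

missing: P0.R0=1 P0.R1=1 P2.R0=1

outcome vector order: (P0.R0,P0.R1,P2.R0)
[TSO] allowed = {000; 001; 010; 011; 100; 110; 111}
TSO∖claimed = {111}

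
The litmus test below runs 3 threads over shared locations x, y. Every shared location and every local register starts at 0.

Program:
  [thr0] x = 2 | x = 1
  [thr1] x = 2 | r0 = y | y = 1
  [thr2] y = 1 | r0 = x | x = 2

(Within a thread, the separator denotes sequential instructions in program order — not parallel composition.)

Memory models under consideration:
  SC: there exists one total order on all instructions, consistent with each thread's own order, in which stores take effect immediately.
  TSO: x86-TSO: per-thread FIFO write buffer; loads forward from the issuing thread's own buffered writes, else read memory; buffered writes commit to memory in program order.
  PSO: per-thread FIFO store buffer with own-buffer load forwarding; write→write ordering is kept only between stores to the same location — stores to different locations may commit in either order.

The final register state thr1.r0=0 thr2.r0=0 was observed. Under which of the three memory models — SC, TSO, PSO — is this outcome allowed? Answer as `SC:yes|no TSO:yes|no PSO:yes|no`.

SC:no TSO:yes PSO:yes

outcome vector order: (thr1.r0,thr2.r0)
[SC] allowed = {<0 1> <0 2> <1 0> <1 1> <1 2>}
[TSO] allowed = {<0 0> <0 1> <0 2> <1 0> <1 1> <1 2>}
[PSO] allowed = {<0 0> <0 1> <0 2> <1 0> <1 1> <1 2>}
target <0 0> ∈ {TSO,PSO}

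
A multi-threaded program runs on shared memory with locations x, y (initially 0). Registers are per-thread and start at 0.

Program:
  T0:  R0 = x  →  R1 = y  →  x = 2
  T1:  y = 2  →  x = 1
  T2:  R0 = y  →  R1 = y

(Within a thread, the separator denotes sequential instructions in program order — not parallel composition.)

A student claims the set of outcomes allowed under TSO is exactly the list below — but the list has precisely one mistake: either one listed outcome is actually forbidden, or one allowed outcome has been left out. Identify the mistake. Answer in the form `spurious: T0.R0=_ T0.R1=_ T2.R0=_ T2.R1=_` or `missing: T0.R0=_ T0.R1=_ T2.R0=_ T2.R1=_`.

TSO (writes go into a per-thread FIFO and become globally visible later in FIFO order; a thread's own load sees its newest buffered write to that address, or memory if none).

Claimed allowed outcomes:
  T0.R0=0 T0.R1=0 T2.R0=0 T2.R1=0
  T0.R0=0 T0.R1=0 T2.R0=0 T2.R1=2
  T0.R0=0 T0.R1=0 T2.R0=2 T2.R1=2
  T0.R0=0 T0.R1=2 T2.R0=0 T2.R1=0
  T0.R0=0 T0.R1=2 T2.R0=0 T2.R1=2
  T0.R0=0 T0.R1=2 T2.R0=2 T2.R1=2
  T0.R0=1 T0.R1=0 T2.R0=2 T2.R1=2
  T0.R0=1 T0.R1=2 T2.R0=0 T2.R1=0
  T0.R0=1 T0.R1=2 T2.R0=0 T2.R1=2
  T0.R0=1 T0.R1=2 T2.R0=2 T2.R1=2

spurious: T0.R0=1 T0.R1=0 T2.R0=2 T2.R1=2

outcome vector order: (T0.R0,T0.R1,T2.R0,T2.R1)
TSO (9): (0,0,0,0) (0,0,0,2) (0,0,2,2) (0,2,0,0) (0,2,0,2) (0,2,2,2) (1,2,0,0) (1,2,0,2) (1,2,2,2)
claimed∖TSO = {(1,0,2,2)}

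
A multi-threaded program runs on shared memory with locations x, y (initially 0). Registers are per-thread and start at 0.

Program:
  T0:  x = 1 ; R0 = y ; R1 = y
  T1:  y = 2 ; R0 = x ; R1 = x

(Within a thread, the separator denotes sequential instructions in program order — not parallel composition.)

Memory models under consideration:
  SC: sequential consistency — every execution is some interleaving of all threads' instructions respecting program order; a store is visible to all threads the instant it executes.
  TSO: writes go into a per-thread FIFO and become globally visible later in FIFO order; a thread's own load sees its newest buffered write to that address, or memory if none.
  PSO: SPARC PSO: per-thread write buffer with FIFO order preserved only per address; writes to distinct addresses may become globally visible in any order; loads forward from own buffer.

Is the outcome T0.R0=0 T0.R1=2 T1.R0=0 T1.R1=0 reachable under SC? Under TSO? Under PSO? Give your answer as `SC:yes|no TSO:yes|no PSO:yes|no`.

outcome vector order: (T0.R0,T0.R1,T1.R0,T1.R1)
under SC → <0 0 1 1> <0 2 1 1> <2 2 0 0> <2 2 0 1> <2 2 1 1>
under TSO → <0 0 0 0> <0 0 0 1> <0 0 1 1> <0 2 0 0> <0 2 0 1> <0 2 1 1> <2 2 0 0> <2 2 0 1> <2 2 1 1>
under PSO → <0 0 0 0> <0 0 0 1> <0 0 1 1> <0 2 0 0> <0 2 0 1> <0 2 1 1> <2 2 0 0> <2 2 0 1> <2 2 1 1>
target <0 2 0 0> ∈ {TSO,PSO}

SC:no TSO:yes PSO:yes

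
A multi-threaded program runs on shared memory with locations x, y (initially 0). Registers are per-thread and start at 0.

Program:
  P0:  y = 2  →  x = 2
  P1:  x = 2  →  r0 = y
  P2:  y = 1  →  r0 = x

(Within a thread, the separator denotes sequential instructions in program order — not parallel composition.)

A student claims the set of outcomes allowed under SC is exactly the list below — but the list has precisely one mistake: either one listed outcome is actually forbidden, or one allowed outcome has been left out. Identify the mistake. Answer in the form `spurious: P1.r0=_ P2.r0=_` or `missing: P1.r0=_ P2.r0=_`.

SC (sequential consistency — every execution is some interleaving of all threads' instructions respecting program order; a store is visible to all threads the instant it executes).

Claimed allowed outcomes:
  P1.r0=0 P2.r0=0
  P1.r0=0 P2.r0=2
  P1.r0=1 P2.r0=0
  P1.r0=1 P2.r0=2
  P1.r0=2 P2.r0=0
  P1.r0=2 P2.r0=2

spurious: P1.r0=0 P2.r0=0

outcome vector order: (P1.r0,P2.r0)
under SC → 0/2, 1/0, 1/2, 2/0, 2/2
claimed∖SC = {0/0}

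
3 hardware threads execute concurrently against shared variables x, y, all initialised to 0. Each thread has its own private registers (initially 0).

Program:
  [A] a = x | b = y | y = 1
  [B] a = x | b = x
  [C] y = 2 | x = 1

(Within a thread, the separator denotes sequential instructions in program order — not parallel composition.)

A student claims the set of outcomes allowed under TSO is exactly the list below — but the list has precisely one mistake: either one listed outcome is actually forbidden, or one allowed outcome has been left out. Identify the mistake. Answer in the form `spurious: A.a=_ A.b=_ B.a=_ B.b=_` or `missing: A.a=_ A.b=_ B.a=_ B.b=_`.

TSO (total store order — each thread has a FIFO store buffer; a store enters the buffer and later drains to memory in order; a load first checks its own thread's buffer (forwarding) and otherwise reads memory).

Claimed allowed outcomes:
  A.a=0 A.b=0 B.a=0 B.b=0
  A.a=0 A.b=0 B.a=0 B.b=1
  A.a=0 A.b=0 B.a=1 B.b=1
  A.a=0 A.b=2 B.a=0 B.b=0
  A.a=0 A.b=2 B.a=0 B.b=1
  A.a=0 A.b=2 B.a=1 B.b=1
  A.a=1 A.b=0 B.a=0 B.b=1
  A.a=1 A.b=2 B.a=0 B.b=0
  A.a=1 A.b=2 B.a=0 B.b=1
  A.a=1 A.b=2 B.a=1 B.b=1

spurious: A.a=1 A.b=0 B.a=0 B.b=1

outcome vector order: (A.a,A.b,B.a,B.b)
under TSO → (0,0,0,0), (0,0,0,1), (0,0,1,1), (0,2,0,0), (0,2,0,1), (0,2,1,1), (1,2,0,0), (1,2,0,1), (1,2,1,1)
claimed∖TSO = {(1,0,0,1)}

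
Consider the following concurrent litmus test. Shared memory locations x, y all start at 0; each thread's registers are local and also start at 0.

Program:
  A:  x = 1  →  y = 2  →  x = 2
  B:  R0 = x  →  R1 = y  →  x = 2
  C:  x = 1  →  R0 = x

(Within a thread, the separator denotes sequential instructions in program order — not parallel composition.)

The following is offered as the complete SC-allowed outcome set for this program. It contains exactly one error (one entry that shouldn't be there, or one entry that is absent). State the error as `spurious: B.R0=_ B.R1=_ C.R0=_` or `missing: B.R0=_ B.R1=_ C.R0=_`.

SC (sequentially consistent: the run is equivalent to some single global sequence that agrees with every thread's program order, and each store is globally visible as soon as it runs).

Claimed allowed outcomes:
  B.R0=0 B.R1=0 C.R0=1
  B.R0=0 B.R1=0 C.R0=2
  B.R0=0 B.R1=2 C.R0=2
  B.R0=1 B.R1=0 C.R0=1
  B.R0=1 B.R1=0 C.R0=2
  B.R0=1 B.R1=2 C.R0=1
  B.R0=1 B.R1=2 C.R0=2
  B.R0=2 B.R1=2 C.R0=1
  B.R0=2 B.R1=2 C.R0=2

outcome vector order: (B.R0,B.R1,C.R0)
under SC → 001; 002; 021; 022; 101; 102; 121; 122; 221; 222
SC∖claimed = {021}

missing: B.R0=0 B.R1=2 C.R0=1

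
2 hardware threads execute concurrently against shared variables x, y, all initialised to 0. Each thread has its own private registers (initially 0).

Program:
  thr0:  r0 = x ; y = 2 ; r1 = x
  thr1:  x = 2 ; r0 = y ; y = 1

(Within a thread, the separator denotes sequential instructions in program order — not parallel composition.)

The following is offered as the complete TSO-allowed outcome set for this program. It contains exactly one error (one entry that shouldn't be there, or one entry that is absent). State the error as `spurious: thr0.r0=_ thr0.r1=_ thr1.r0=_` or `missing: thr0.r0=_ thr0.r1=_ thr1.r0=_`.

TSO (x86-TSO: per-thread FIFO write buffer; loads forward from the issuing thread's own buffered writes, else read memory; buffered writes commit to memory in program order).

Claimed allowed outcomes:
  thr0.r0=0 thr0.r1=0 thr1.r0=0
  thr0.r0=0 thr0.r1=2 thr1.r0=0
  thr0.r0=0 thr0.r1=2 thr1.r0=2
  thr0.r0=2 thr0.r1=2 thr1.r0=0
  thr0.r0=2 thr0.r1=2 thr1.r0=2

outcome vector order: (thr0.r0,thr0.r1,thr1.r0)
TSO: 6 outcomes — {<0 0 0>; <0 0 2>; <0 2 0>; <0 2 2>; <2 2 0>; <2 2 2>}
TSO∖claimed = {<0 0 2>}

missing: thr0.r0=0 thr0.r1=0 thr1.r0=2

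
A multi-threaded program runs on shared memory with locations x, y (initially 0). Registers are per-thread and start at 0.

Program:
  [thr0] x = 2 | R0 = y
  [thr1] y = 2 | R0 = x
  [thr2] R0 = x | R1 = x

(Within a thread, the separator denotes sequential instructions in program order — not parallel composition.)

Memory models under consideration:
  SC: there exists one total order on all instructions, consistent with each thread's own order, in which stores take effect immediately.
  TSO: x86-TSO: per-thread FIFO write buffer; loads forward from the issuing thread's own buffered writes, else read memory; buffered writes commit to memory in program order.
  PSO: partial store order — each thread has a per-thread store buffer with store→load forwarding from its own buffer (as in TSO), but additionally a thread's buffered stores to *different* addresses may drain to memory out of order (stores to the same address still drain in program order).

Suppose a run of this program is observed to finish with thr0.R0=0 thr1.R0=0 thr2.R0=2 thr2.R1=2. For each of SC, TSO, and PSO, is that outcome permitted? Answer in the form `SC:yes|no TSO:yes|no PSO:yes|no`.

SC:no TSO:yes PSO:yes

outcome vector order: (thr0.R0,thr1.R0,thr2.R0,thr2.R1)
SC: 9 outcomes — {<0 2 0 0>, <0 2 0 2>, <0 2 2 2>, <2 0 0 0>, <2 0 0 2>, <2 0 2 2>, <2 2 0 0>, <2 2 0 2>, <2 2 2 2>}
TSO: 12 outcomes — {<0 0 0 0>, <0 0 0 2>, <0 0 2 2>, <0 2 0 0>, <0 2 0 2>, <0 2 2 2>, <2 0 0 0>, <2 0 0 2>, <2 0 2 2>, <2 2 0 0>, <2 2 0 2>, <2 2 2 2>}
PSO: 12 outcomes — {<0 0 0 0>, <0 0 0 2>, <0 0 2 2>, <0 2 0 0>, <0 2 0 2>, <0 2 2 2>, <2 0 0 0>, <2 0 0 2>, <2 0 2 2>, <2 2 0 0>, <2 2 0 2>, <2 2 2 2>}
target <0 0 2 2> ∈ {TSO,PSO}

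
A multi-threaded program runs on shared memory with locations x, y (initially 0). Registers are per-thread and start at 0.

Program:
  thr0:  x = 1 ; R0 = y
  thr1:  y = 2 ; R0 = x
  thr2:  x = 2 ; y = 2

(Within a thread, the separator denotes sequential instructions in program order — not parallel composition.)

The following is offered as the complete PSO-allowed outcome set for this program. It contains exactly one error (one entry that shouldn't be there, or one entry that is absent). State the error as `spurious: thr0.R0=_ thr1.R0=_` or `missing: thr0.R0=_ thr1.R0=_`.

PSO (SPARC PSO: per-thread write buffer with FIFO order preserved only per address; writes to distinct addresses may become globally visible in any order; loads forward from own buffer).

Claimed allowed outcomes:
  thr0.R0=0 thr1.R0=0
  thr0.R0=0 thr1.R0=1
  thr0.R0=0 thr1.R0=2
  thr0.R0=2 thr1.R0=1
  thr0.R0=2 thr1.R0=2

outcome vector order: (thr0.R0,thr1.R0)
under PSO → <0 0>; <0 1>; <0 2>; <2 0>; <2 1>; <2 2>
PSO∖claimed = {<2 0>}

missing: thr0.R0=2 thr1.R0=0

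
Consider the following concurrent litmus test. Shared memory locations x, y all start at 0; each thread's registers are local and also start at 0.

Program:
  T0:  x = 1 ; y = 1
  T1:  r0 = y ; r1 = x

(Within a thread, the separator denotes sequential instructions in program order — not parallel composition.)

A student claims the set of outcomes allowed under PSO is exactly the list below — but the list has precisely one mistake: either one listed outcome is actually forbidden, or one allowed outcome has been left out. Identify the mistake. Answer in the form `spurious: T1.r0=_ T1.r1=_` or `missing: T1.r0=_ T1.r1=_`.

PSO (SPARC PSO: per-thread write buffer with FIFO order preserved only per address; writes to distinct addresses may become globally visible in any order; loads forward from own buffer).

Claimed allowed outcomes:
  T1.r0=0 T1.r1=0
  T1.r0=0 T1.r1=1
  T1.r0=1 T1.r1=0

missing: T1.r0=1 T1.r1=1

outcome vector order: (T1.r0,T1.r1)
PSO: 4 outcomes — {00 01 10 11}
PSO∖claimed = {11}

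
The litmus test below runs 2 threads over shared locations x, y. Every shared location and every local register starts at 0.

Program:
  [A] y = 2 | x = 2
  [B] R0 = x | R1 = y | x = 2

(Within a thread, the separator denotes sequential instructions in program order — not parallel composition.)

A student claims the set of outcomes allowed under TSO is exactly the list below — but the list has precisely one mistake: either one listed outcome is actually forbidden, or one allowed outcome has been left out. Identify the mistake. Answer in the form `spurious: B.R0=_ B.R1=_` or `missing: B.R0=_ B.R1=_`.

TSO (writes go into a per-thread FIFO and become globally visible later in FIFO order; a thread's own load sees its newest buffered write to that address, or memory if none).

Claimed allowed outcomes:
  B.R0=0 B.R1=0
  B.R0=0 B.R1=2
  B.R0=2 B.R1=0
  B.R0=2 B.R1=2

spurious: B.R0=2 B.R1=0

outcome vector order: (B.R0,B.R1)
TSO: 3 outcomes — {(0,0) (0,2) (2,2)}
claimed∖TSO = {(2,0)}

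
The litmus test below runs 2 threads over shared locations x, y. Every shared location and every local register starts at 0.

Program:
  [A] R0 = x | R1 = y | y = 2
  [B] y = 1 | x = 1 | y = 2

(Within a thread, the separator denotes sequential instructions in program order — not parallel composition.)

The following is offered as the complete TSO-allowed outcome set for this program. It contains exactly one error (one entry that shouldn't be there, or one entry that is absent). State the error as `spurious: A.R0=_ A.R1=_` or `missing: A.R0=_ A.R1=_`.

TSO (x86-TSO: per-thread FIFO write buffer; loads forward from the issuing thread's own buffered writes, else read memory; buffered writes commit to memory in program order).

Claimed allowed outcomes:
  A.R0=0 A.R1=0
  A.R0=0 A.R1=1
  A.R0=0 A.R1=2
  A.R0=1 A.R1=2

outcome vector order: (A.R0,A.R1)
TSO: 5 outcomes — {0/0; 0/1; 0/2; 1/1; 1/2}
TSO∖claimed = {1/1}

missing: A.R0=1 A.R1=1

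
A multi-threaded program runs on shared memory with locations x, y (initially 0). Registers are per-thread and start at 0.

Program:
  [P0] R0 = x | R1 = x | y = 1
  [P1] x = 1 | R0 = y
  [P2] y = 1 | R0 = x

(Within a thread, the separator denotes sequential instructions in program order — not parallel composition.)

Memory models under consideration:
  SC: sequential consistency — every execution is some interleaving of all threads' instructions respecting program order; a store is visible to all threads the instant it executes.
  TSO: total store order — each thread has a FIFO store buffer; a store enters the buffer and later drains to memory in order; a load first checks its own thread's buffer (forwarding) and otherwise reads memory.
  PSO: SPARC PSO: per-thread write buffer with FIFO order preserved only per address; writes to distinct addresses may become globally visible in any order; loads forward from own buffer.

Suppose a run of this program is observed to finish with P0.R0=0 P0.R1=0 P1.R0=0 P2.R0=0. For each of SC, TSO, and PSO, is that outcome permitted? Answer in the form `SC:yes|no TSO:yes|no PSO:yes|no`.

SC:no TSO:yes PSO:yes

outcome vector order: (P0.R0,P0.R1,P1.R0,P2.R0)
[SC] allowed = {(0,0,0,1); (0,0,1,0); (0,0,1,1); (0,1,0,1); (0,1,1,0); (0,1,1,1); (1,1,0,1); (1,1,1,0); (1,1,1,1)}
[TSO] allowed = {(0,0,0,0); (0,0,0,1); (0,0,1,0); (0,0,1,1); (0,1,0,0); (0,1,0,1); (0,1,1,0); (0,1,1,1); (1,1,0,0); (1,1,0,1); (1,1,1,0); (1,1,1,1)}
[PSO] allowed = {(0,0,0,0); (0,0,0,1); (0,0,1,0); (0,0,1,1); (0,1,0,0); (0,1,0,1); (0,1,1,0); (0,1,1,1); (1,1,0,0); (1,1,0,1); (1,1,1,0); (1,1,1,1)}
target (0,0,0,0) ∈ {TSO,PSO}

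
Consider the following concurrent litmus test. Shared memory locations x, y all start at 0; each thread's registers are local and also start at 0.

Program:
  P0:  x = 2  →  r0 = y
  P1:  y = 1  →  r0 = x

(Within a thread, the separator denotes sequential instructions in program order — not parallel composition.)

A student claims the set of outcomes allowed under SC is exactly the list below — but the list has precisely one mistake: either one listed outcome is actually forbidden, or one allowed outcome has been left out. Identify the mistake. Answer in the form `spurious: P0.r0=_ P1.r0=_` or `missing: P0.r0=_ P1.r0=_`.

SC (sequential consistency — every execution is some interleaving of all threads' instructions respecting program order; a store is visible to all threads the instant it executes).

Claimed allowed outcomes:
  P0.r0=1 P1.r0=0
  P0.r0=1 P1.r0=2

missing: P0.r0=0 P1.r0=2

outcome vector order: (P0.r0,P1.r0)
SC: 3 outcomes — {02 10 12}
SC∖claimed = {02}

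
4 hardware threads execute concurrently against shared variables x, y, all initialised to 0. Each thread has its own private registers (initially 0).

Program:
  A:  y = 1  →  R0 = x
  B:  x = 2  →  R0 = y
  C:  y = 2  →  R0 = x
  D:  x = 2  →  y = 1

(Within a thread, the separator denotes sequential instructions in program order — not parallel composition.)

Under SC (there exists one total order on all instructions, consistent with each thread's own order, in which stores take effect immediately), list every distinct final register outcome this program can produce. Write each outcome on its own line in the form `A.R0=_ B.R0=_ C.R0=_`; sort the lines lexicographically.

outcome vector order: (A.R0,B.R0,C.R0)
|SC outcomes| = 9

A.R0=0 B.R0=1 C.R0=0
A.R0=0 B.R0=1 C.R0=2
A.R0=0 B.R0=2 C.R0=0
A.R0=0 B.R0=2 C.R0=2
A.R0=2 B.R0=0 C.R0=2
A.R0=2 B.R0=1 C.R0=0
A.R0=2 B.R0=1 C.R0=2
A.R0=2 B.R0=2 C.R0=0
A.R0=2 B.R0=2 C.R0=2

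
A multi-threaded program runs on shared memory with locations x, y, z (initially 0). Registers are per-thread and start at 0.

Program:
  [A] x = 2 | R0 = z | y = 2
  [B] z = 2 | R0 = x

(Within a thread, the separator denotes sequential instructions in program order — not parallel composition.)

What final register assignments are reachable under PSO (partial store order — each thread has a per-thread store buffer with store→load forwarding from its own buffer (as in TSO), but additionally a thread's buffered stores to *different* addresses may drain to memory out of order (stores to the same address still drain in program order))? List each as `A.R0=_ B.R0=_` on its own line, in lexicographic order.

outcome vector order: (A.R0,B.R0)
|PSO outcomes| = 4

A.R0=0 B.R0=0
A.R0=0 B.R0=2
A.R0=2 B.R0=0
A.R0=2 B.R0=2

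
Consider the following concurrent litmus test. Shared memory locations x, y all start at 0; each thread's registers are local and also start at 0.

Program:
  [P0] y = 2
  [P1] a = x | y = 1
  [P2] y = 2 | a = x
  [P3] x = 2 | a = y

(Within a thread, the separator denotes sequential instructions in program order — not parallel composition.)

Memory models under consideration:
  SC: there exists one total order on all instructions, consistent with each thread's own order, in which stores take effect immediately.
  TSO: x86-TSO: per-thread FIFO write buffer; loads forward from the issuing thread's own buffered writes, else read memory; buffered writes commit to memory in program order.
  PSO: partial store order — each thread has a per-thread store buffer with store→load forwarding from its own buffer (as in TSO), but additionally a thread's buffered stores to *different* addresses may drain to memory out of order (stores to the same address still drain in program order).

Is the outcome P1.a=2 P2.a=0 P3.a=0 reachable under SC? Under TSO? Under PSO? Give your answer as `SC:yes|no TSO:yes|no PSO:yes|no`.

SC:no TSO:yes PSO:yes

outcome vector order: (P1.a,P2.a,P3.a)
SC: 10 outcomes — {<0 0 1>, <0 0 2>, <0 2 0>, <0 2 1>, <0 2 2>, <2 0 1>, <2 0 2>, <2 2 0>, <2 2 1>, <2 2 2>}
TSO: 12 outcomes — {<0 0 0>, <0 0 1>, <0 0 2>, <0 2 0>, <0 2 1>, <0 2 2>, <2 0 0>, <2 0 1>, <2 0 2>, <2 2 0>, <2 2 1>, <2 2 2>}
PSO: 12 outcomes — {<0 0 0>, <0 0 1>, <0 0 2>, <0 2 0>, <0 2 1>, <0 2 2>, <2 0 0>, <2 0 1>, <2 0 2>, <2 2 0>, <2 2 1>, <2 2 2>}
target <2 0 0> ∈ {TSO,PSO}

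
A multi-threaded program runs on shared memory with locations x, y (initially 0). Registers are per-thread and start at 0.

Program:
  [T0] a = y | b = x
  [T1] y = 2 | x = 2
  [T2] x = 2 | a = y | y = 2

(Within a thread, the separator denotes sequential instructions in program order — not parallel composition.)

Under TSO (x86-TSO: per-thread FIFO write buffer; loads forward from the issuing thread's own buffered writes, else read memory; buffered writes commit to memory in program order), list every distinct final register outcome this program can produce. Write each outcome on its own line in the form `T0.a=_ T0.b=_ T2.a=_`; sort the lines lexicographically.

outcome vector order: (T0.a,T0.b,T2.a)
|TSO outcomes| = 8

T0.a=0 T0.b=0 T2.a=0
T0.a=0 T0.b=0 T2.a=2
T0.a=0 T0.b=2 T2.a=0
T0.a=0 T0.b=2 T2.a=2
T0.a=2 T0.b=0 T2.a=0
T0.a=2 T0.b=0 T2.a=2
T0.a=2 T0.b=2 T2.a=0
T0.a=2 T0.b=2 T2.a=2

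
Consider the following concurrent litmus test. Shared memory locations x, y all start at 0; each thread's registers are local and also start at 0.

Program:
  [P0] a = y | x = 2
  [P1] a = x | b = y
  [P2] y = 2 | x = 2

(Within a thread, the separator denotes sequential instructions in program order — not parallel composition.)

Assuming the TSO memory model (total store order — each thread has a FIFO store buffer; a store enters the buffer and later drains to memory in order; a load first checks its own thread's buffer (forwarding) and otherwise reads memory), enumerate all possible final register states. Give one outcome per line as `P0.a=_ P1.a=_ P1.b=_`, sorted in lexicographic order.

outcome vector order: (P0.a,P1.a,P1.b)
|TSO outcomes| = 7

P0.a=0 P1.a=0 P1.b=0
P0.a=0 P1.a=0 P1.b=2
P0.a=0 P1.a=2 P1.b=0
P0.a=0 P1.a=2 P1.b=2
P0.a=2 P1.a=0 P1.b=0
P0.a=2 P1.a=0 P1.b=2
P0.a=2 P1.a=2 P1.b=2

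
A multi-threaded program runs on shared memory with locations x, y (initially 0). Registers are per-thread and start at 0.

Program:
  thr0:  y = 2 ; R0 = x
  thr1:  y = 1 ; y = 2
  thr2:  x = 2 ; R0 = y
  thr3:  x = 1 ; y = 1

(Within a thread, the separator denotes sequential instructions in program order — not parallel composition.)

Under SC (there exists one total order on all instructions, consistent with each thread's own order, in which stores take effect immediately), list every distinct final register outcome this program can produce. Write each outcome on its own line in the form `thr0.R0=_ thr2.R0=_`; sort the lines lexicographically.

outcome vector order: (thr0.R0,thr2.R0)
|SC outcomes| = 8

thr0.R0=0 thr2.R0=1
thr0.R0=0 thr2.R0=2
thr0.R0=1 thr2.R0=0
thr0.R0=1 thr2.R0=1
thr0.R0=1 thr2.R0=2
thr0.R0=2 thr2.R0=0
thr0.R0=2 thr2.R0=1
thr0.R0=2 thr2.R0=2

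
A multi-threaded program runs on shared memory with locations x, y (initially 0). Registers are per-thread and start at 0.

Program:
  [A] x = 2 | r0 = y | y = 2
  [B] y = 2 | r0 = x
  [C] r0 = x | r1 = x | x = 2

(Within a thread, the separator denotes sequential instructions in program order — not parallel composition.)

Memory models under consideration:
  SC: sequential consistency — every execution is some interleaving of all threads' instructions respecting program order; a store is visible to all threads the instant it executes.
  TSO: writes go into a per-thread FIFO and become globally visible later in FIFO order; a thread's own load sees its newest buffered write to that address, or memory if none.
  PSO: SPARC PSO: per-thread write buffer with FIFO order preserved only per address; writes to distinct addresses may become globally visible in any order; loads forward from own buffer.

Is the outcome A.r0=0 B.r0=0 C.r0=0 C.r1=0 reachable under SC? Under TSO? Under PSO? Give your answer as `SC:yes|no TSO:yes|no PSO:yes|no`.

SC:no TSO:yes PSO:yes

outcome vector order: (A.r0,B.r0,C.r0,C.r1)
SC (9): (0,2,0,0), (0,2,0,2), (0,2,2,2), (2,0,0,0), (2,0,0,2), (2,0,2,2), (2,2,0,0), (2,2,0,2), (2,2,2,2)
TSO (12): (0,0,0,0), (0,0,0,2), (0,0,2,2), (0,2,0,0), (0,2,0,2), (0,2,2,2), (2,0,0,0), (2,0,0,2), (2,0,2,2), (2,2,0,0), (2,2,0,2), (2,2,2,2)
PSO (12): (0,0,0,0), (0,0,0,2), (0,0,2,2), (0,2,0,0), (0,2,0,2), (0,2,2,2), (2,0,0,0), (2,0,0,2), (2,0,2,2), (2,2,0,0), (2,2,0,2), (2,2,2,2)
target (0,0,0,0) ∈ {TSO,PSO}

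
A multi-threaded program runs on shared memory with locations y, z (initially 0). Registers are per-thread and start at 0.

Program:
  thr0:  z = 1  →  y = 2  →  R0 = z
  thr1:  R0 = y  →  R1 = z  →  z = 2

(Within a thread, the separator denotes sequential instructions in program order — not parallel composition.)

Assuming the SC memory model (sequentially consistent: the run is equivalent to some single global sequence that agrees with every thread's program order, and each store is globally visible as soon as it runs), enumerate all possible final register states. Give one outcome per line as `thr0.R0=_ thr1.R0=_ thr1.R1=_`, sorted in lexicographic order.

thr0.R0=1 thr1.R0=0 thr1.R1=0
thr0.R0=1 thr1.R0=0 thr1.R1=1
thr0.R0=1 thr1.R0=2 thr1.R1=1
thr0.R0=2 thr1.R0=0 thr1.R1=0
thr0.R0=2 thr1.R0=0 thr1.R1=1
thr0.R0=2 thr1.R0=2 thr1.R1=1

outcome vector order: (thr0.R0,thr1.R0,thr1.R1)
|SC outcomes| = 6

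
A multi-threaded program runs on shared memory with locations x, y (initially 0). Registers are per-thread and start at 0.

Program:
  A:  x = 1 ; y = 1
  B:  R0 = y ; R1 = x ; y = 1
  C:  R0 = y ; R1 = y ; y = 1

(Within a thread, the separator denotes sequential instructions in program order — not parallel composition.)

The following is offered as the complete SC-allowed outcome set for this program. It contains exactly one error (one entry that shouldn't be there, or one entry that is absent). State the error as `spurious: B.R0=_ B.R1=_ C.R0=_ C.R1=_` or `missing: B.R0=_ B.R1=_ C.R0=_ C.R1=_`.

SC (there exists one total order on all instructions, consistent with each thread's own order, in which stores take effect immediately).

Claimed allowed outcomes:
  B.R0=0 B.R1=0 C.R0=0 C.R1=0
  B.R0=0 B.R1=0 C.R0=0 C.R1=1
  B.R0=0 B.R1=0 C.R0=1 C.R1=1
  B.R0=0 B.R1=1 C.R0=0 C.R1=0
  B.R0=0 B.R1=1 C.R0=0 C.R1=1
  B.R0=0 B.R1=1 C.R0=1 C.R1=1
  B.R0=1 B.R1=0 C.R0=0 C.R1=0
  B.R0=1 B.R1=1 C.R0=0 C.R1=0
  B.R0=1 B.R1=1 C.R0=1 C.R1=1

missing: B.R0=1 B.R1=1 C.R0=0 C.R1=1

outcome vector order: (B.R0,B.R1,C.R0,C.R1)
SC (10): (0,0,0,0), (0,0,0,1), (0,0,1,1), (0,1,0,0), (0,1,0,1), (0,1,1,1), (1,0,0,0), (1,1,0,0), (1,1,0,1), (1,1,1,1)
SC∖claimed = {(1,1,0,1)}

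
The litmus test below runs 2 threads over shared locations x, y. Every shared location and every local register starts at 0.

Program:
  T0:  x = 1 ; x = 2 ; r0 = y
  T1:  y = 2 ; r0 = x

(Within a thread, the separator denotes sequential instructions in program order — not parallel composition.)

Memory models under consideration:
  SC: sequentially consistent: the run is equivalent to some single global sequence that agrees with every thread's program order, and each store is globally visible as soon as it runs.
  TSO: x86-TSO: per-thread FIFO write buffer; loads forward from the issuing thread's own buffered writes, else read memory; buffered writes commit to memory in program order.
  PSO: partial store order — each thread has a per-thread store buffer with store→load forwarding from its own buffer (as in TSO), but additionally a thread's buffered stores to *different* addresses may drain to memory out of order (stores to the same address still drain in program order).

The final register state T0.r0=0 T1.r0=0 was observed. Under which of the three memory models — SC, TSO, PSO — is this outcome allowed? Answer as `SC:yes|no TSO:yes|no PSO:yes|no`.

outcome vector order: (T0.r0,T1.r0)
[SC] allowed = {<0 2> <2 0> <2 1> <2 2>}
[TSO] allowed = {<0 0> <0 1> <0 2> <2 0> <2 1> <2 2>}
[PSO] allowed = {<0 0> <0 1> <0 2> <2 0> <2 1> <2 2>}
target <0 0> ∈ {TSO,PSO}

SC:no TSO:yes PSO:yes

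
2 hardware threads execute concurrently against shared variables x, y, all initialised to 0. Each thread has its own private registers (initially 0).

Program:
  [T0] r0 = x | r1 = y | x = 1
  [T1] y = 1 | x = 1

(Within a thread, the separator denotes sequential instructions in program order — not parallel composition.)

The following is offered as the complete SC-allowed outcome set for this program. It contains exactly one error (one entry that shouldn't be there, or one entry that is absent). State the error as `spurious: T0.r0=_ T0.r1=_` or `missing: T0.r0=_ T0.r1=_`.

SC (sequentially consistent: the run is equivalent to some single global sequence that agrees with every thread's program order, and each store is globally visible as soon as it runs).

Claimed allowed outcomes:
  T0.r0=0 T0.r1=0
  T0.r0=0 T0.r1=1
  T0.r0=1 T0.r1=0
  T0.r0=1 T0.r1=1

outcome vector order: (T0.r0,T0.r1)
SC (3): 0/0; 0/1; 1/1
claimed∖SC = {1/0}

spurious: T0.r0=1 T0.r1=0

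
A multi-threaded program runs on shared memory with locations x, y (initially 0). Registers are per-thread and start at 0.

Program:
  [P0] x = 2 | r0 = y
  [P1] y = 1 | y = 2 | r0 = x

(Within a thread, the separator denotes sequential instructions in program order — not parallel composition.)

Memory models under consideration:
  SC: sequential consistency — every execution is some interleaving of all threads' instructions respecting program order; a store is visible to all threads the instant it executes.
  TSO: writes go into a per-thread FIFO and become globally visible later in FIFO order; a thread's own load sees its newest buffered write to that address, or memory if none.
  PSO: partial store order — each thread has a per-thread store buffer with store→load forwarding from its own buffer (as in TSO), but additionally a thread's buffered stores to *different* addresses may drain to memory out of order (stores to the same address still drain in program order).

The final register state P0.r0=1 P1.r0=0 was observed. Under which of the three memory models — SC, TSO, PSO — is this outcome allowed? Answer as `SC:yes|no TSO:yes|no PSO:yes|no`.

outcome vector order: (P0.r0,P1.r0)
under SC → 02 12 20 22
under TSO → 00 02 10 12 20 22
under PSO → 00 02 10 12 20 22
target 10 ∈ {TSO,PSO}

SC:no TSO:yes PSO:yes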